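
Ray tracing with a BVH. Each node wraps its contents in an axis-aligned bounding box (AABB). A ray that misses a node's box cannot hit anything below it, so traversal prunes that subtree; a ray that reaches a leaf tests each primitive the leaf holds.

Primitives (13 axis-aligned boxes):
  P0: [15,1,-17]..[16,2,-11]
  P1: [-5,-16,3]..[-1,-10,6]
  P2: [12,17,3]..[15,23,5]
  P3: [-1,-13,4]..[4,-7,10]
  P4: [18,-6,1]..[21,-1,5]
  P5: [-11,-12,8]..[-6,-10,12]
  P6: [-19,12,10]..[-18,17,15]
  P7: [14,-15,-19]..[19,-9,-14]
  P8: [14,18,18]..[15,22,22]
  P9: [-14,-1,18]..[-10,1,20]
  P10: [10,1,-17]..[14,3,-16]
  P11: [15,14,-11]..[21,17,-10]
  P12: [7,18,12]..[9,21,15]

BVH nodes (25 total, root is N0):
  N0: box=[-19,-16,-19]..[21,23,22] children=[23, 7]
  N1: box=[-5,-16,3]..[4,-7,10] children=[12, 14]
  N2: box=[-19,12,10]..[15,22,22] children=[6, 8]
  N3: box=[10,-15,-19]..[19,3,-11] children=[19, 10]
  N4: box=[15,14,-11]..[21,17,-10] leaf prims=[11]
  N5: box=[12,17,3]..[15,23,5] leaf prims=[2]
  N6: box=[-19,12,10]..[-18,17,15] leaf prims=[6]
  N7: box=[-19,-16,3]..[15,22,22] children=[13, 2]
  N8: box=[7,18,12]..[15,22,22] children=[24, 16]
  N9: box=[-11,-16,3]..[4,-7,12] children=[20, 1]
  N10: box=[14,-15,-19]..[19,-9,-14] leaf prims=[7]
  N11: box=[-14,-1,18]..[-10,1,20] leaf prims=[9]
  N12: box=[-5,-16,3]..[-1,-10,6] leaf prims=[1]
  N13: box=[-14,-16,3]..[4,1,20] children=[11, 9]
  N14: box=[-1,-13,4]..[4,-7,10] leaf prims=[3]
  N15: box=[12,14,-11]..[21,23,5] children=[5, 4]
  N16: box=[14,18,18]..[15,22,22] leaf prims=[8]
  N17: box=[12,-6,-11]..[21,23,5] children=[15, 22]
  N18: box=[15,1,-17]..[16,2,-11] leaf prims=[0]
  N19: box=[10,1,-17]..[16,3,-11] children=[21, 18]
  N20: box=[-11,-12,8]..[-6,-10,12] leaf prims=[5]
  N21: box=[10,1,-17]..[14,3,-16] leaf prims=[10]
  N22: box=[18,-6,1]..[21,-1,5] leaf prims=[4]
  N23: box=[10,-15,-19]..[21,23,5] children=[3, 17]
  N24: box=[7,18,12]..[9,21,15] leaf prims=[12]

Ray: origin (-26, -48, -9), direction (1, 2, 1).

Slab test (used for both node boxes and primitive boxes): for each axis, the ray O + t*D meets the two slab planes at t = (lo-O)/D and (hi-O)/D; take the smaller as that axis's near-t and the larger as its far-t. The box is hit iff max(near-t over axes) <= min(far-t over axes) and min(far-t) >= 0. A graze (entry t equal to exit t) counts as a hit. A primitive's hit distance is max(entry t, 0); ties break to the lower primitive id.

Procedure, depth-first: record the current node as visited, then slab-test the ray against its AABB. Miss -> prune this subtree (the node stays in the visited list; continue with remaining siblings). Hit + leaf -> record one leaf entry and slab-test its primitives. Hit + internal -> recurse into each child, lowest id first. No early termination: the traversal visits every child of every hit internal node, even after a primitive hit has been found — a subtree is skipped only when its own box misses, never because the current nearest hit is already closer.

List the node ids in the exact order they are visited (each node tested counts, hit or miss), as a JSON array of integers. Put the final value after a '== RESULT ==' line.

Trace the traversal:
N0 x:[7,47] y:[16,71/2] z:[-10,31] -> hit [16,31], descend [7, 23]
  N7 x:[7,41] y:[16,35] z:[12,31] -> hit [16,31], descend [2, 13]
    N2 x:[7,41] y:[30,35] z:[19,31] -> hit [30,31], descend [6, 8]
      N6 x:[7,8] y:[30,65/2] z:[19,24] -> miss, prune
      N8 x:[33,41] y:[33,35] z:[21,31] -> miss, prune
    N13 x:[12,30] y:[16,49/2] z:[12,29] -> hit [16,49/2], descend [9, 11]
      N9 x:[15,30] y:[16,41/2] z:[12,21] -> hit [16,41/2], descend [1, 20]
        N1 x:[21,30] y:[16,41/2] z:[12,19] -> miss, prune
        N20 x:[15,20] y:[18,19] z:[17,21] -> hit [18,19] leaf, test {P5@t=18}
      N11 x:[12,16] y:[47/2,49/2] z:[27,29] -> miss, prune
  N23 x:[36,47] y:[33/2,71/2] z:[-10,14] -> miss, prune

order=[0, 7, 2, 6, 8, 13, 9, 1, 20, 11, 23]  |boxes|=11  |leaves|=1  hit=P5

== RESULT ==
[0, 7, 2, 6, 8, 13, 9, 1, 20, 11, 23]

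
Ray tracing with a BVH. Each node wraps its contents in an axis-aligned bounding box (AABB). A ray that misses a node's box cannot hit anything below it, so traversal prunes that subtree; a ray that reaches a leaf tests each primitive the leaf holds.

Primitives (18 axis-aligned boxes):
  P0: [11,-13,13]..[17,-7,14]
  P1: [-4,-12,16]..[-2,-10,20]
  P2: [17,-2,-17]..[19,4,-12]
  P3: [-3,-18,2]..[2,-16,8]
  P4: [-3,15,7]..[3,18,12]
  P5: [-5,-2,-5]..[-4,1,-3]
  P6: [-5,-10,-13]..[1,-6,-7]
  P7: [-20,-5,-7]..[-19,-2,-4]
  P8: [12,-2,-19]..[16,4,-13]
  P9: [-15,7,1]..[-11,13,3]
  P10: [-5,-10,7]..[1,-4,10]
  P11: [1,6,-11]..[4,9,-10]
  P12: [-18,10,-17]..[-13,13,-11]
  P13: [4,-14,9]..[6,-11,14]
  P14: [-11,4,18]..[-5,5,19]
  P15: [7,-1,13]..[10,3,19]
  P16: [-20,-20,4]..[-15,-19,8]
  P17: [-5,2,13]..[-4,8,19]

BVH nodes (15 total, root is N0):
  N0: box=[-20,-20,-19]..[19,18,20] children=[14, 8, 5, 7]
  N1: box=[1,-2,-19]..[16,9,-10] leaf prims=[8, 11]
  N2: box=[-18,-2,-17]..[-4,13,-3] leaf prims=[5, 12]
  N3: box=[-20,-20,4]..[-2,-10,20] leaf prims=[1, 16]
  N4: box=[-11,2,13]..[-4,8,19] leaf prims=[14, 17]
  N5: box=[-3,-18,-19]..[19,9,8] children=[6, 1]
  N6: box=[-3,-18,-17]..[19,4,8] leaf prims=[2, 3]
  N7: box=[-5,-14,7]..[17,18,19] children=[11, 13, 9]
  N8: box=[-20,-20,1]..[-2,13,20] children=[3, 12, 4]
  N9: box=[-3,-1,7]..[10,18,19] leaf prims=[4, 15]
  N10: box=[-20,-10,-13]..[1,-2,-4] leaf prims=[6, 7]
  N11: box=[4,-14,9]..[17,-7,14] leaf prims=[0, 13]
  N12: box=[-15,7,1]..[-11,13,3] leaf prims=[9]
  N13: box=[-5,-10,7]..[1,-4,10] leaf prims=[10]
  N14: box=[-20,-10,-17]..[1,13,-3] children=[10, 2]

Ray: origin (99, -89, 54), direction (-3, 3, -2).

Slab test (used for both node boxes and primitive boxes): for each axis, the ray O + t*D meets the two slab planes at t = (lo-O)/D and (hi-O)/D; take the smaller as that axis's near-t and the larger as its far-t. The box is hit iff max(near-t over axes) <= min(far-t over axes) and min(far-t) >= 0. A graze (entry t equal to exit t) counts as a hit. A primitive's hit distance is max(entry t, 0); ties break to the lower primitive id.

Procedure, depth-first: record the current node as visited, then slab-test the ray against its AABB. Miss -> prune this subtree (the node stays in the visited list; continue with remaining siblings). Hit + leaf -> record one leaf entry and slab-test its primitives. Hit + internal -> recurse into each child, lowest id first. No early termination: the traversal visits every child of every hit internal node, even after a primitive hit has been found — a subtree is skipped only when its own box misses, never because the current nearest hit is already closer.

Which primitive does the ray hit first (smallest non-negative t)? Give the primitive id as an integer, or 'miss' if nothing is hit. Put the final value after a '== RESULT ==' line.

Walk:
N0 x:[80/3,119/3] y:[23,107/3] z:[17,73/2] -> hit [80/3,107/3], descend [5, 7, 8, 14]
  N5 x:[80/3,34] y:[71/3,98/3] z:[23,73/2] -> hit [80/3,98/3], descend [1, 6]
    N1 x:[83/3,98/3] y:[29,98/3] z:[32,73/2] -> hit [32,98/3] leaf, test {P8(miss), P11@t=32}
    N6 x:[80/3,34] y:[71/3,31] z:[23,71/2] -> hit [80/3,31] leaf, test {P2(miss), P3(miss)}
  N7 x:[82/3,104/3] y:[25,107/3] z:[35/2,47/2] -> miss, prune
  N8 x:[101/3,119/3] y:[23,34] z:[17,53/2] -> miss, prune
  N14 x:[98/3,119/3] y:[79/3,34] z:[57/2,71/2] -> hit [98/3,34], descend [2, 10]
    N2 x:[103/3,39] y:[29,34] z:[57/2,71/2] -> miss, prune
    N10 x:[98/3,119/3] y:[79/3,29] z:[29,67/2] -> miss, prune

9 AABB tests over nodes [0, 5, 1, 6, 7, 8, 14, 2, 10]; 2 leaves entered; closest P11.

== RESULT ==
11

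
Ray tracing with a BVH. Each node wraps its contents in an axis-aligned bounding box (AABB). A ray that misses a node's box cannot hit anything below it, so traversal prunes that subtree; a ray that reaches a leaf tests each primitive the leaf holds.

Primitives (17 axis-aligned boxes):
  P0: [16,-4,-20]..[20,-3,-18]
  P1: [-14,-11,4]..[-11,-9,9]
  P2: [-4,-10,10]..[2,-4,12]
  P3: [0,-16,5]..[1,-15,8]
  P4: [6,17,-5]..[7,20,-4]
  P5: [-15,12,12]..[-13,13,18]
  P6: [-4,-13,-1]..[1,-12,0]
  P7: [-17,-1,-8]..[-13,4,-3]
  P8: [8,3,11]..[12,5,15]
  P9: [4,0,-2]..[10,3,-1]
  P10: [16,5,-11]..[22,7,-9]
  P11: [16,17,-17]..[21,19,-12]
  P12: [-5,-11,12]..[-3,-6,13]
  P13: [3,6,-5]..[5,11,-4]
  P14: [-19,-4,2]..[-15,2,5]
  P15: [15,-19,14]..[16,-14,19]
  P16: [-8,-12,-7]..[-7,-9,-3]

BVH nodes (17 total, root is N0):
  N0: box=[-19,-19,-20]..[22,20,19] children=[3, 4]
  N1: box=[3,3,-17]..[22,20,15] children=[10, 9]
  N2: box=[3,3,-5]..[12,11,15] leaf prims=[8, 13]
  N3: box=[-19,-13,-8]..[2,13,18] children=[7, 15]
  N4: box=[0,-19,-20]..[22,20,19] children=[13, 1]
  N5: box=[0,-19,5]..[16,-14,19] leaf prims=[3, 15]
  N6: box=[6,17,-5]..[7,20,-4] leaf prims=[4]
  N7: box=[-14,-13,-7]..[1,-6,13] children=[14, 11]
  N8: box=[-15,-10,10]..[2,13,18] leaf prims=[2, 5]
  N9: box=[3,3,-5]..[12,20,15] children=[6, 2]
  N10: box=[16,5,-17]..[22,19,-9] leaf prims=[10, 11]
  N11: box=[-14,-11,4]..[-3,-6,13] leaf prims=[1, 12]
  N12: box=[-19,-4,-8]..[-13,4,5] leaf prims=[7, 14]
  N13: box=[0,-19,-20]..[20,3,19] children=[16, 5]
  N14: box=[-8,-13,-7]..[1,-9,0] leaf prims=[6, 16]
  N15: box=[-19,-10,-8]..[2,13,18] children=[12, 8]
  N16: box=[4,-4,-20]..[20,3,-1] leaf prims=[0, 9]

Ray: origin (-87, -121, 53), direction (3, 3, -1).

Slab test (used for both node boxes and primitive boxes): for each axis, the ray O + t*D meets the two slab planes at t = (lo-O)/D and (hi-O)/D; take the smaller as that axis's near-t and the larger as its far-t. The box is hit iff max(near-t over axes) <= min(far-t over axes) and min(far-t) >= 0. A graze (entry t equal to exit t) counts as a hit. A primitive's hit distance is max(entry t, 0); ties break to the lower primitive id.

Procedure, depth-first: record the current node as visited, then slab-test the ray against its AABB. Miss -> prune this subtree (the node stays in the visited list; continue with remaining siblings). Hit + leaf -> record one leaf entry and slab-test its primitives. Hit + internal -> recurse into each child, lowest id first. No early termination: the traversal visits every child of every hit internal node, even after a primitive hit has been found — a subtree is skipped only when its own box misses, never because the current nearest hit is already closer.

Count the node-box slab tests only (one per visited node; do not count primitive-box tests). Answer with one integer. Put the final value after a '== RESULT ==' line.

Trace the traversal:
N0 x:[68/3,109/3] y:[34,47] z:[34,73] -> hit [34,109/3], descend [3, 4]
  N3 x:[68/3,89/3] y:[36,134/3] z:[35,61] -> miss, prune
  N4 x:[29,109/3] y:[34,47] z:[34,73] -> hit [34,109/3], descend [1, 13]
    N1 x:[30,109/3] y:[124/3,47] z:[38,70] -> miss, prune
    N13 x:[29,107/3] y:[34,124/3] z:[34,73] -> hit [34,107/3], descend [5, 16]
      N5 x:[29,103/3] y:[34,107/3] z:[34,48] -> hit [34,103/3] leaf, test {P3(miss), P15@t=34}
      N16 x:[91/3,107/3] y:[39,124/3] z:[54,73] -> miss, prune

order=[0, 3, 4, 1, 13, 5, 16]  |boxes|=7  |leaves|=1  hit=P15

== RESULT ==
7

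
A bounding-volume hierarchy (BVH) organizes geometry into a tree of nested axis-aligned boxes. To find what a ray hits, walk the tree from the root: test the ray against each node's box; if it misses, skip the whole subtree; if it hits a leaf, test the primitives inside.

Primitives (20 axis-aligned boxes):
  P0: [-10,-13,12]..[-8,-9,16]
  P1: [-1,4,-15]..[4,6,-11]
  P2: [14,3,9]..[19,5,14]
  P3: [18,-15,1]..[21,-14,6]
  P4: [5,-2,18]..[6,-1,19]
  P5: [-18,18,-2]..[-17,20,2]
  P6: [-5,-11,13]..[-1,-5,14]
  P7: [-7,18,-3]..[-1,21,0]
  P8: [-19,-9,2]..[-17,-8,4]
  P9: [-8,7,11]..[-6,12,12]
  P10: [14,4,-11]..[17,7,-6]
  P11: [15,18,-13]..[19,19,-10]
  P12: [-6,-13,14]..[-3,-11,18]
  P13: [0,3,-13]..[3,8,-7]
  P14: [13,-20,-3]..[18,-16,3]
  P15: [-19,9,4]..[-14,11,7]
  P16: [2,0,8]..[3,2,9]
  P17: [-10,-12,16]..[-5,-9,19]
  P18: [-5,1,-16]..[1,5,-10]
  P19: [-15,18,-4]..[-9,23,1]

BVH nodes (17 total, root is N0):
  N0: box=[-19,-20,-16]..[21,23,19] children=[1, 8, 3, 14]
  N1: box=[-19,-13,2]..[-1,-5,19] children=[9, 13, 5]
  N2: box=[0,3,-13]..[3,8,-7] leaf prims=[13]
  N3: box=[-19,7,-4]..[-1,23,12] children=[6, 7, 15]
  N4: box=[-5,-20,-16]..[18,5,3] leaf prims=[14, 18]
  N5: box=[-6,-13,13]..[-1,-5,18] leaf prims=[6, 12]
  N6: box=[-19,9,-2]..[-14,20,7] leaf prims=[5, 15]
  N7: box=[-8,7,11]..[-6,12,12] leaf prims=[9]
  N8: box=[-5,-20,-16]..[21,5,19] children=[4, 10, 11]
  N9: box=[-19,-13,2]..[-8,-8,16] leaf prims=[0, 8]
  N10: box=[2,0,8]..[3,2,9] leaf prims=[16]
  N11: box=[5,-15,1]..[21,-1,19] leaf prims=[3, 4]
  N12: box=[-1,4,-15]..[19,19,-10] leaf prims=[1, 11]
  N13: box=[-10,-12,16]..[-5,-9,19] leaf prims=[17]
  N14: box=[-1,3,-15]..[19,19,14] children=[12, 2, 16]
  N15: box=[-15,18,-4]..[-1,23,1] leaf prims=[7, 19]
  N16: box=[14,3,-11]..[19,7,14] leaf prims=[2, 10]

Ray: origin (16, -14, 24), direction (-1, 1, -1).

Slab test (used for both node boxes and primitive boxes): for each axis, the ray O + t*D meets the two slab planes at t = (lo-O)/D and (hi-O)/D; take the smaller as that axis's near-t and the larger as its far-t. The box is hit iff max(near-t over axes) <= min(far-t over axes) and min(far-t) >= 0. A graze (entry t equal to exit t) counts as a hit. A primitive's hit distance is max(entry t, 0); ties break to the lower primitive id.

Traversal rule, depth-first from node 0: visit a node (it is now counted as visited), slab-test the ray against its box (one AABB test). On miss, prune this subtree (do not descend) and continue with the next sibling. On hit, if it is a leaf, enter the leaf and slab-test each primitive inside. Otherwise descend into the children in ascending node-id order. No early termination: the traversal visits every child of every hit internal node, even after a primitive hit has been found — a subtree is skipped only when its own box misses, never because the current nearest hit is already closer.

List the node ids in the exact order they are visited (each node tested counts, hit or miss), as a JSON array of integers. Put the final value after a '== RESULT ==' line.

Trace the traversal:
N0 x:[-5,35] y:[-6,37] z:[5,40] -> hit [5,35], descend [1, 3, 8, 14]
  N1 x:[17,35] y:[1,9] z:[5,22] -> miss, prune
  N3 x:[17,35] y:[21,37] z:[12,28] -> hit [21,28], descend [6, 7, 15]
    N6 x:[30,35] y:[23,34] z:[17,26] -> miss, prune
    N7 x:[22,24] y:[21,26] z:[12,13] -> miss, prune
    N15 x:[17,31] y:[32,37] z:[23,28] -> miss, prune
  N8 x:[-5,21] y:[-6,19] z:[5,40] -> hit [5,19], descend [4, 10, 11]
    N4 x:[-2,21] y:[-6,19] z:[21,40] -> miss, prune
    N10 x:[13,14] y:[14,16] z:[15,16] -> miss, prune
    N11 x:[-5,11] y:[-1,13] z:[5,23] -> hit [5,11] leaf, test {P3(miss), P4(miss)}
  N14 x:[-3,17] y:[17,33] z:[10,39] -> hit [17,17], descend [2, 12, 16]
    N2 x:[13,16] y:[17,22] z:[31,37] -> miss, prune
    N12 x:[-3,17] y:[18,33] z:[34,39] -> miss, prune
    N16 x:[-3,2] y:[17,21] z:[10,35] -> miss, prune

Summary -> nodes [0, 1, 3, 6, 7, 15, 8, 4, 10, 11, 14, 2, 12, 16]; box-tests=14; leaf-entries=1; first=miss

== RESULT ==
[0, 1, 3, 6, 7, 15, 8, 4, 10, 11, 14, 2, 12, 16]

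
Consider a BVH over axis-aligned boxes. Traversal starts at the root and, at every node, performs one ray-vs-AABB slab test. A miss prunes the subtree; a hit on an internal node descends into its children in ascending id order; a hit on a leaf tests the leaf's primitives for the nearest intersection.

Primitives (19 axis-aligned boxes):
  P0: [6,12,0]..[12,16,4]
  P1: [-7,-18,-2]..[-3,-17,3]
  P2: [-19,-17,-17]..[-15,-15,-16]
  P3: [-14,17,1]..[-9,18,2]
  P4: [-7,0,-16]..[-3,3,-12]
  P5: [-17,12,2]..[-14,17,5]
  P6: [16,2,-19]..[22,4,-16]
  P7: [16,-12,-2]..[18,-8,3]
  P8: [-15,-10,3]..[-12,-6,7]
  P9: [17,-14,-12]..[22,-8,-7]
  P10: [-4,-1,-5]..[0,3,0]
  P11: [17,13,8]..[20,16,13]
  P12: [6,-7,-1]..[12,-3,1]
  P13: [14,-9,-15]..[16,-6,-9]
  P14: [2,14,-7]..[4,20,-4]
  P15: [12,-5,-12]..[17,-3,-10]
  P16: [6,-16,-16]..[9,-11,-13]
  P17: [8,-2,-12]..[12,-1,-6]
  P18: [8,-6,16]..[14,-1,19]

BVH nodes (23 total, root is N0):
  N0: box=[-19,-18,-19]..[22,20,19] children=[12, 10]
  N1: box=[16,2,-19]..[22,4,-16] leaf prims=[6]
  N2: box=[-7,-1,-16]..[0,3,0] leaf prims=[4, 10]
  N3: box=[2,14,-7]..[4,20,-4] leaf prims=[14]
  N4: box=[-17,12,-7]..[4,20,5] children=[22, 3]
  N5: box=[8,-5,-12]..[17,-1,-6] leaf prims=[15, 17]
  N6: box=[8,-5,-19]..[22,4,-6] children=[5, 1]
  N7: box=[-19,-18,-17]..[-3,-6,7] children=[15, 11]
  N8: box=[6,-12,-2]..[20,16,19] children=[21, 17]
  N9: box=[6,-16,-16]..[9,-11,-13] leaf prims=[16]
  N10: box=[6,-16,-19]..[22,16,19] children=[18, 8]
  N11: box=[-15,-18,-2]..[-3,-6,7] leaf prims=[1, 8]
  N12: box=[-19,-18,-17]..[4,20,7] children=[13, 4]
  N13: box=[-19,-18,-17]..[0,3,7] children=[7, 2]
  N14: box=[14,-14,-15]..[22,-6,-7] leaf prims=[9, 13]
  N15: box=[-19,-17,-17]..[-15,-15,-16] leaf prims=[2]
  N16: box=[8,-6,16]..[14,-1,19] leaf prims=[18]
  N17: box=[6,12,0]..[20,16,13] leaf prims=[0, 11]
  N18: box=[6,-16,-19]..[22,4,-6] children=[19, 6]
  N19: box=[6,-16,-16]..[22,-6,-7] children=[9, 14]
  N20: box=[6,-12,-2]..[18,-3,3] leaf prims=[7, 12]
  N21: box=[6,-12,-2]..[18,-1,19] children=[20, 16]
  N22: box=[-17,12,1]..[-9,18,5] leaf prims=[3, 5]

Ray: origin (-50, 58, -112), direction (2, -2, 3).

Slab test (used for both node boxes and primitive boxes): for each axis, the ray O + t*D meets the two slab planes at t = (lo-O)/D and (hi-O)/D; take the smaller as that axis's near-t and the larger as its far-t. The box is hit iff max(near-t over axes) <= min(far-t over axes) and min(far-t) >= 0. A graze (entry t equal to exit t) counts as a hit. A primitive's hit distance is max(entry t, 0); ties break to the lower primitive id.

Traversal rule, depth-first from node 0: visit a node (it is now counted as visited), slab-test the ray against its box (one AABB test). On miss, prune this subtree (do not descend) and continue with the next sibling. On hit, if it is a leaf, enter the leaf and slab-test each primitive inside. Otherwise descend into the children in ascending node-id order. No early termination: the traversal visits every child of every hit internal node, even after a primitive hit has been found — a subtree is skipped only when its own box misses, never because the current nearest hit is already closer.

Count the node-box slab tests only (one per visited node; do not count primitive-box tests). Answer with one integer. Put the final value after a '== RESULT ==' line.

Trace the traversal:
N0 x:[31/2,36] y:[19,38] z:[31,131/3] -> hit [31,36], descend [10, 12]
  N10 x:[28,36] y:[21,37] z:[31,131/3] -> hit [31,36], descend [8, 18]
    N8 x:[28,35] y:[21,35] z:[110/3,131/3] -> miss, prune
    N18 x:[28,36] y:[27,37] z:[31,106/3] -> hit [31,106/3], descend [6, 19]
      N6 x:[29,36] y:[27,63/2] z:[31,106/3] -> hit [31,63/2], descend [1, 5]
        N1 x:[33,36] y:[27,28] z:[31,32] -> miss, prune
        N5 x:[29,67/2] y:[59/2,63/2] z:[100/3,106/3] -> miss, prune
      N19 x:[28,36] y:[32,37] z:[32,35] -> hit [32,35], descend [9, 14]
        N9 x:[28,59/2] y:[69/2,37] z:[32,33] -> miss, prune
        N14 x:[32,36] y:[32,36] z:[97/3,35] -> hit [97/3,35] leaf, test {P9@t=67/2, P13@t=97/3}
  N12 x:[31/2,27] y:[19,38] z:[95/3,119/3] -> miss, prune

Visited [0, 10, 8, 18, 6, 1, 5, 19, 9, 14, 12]. Tests: 11 box, 1 leaf. Nearest: P13.

== RESULT ==
11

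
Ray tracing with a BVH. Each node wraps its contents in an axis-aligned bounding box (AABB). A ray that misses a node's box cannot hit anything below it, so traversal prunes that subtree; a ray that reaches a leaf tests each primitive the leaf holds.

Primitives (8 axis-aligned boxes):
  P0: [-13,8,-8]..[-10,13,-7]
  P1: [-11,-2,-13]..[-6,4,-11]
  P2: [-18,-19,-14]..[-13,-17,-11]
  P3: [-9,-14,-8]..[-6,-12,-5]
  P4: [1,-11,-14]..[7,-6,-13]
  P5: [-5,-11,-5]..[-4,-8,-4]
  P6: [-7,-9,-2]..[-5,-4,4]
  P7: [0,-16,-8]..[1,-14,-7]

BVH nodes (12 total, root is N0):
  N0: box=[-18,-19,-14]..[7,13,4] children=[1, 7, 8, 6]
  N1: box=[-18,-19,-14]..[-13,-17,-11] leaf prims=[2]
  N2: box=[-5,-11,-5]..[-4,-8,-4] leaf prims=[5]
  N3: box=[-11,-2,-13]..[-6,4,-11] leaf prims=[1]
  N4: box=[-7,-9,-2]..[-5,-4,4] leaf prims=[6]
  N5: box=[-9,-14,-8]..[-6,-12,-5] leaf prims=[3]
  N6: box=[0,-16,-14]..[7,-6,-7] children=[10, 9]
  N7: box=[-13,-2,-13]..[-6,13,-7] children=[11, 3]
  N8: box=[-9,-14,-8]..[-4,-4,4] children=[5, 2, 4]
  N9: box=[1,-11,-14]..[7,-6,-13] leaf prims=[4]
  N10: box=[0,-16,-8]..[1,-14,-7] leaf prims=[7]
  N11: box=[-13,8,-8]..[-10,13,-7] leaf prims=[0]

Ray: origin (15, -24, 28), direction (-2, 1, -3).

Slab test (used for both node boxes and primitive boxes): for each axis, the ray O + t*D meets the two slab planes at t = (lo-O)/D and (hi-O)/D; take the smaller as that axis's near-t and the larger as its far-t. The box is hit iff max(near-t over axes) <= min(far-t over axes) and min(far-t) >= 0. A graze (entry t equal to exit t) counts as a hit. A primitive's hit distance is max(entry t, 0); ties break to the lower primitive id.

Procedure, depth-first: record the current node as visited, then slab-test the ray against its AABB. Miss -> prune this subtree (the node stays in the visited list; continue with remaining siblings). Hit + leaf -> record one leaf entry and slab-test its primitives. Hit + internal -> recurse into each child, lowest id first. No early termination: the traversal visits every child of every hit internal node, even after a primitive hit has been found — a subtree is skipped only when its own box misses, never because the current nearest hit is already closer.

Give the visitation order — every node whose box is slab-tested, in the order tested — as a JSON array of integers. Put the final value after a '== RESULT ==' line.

Traverse from the root:
N0 x:[4,33/2] y:[5,37] z:[8,14] -> hit [8,14], descend [1, 6, 7, 8]
  N1 x:[14,33/2] y:[5,7] z:[13,14] -> miss, prune
  N6 x:[4,15/2] y:[8,18] z:[35/3,14] -> miss, prune
  N7 x:[21/2,14] y:[22,37] z:[35/3,41/3] -> miss, prune
  N8 x:[19/2,12] y:[10,20] z:[8,12] -> hit [10,12], descend [2, 4, 5]
    N2 x:[19/2,10] y:[13,16] z:[32/3,11] -> miss, prune
    N4 x:[10,11] y:[15,20] z:[8,10] -> miss, prune
    N5 x:[21/2,12] y:[10,12] z:[11,12] -> hit [11,12] leaf, test {P3@t=11}

Summary -> nodes [0, 1, 6, 7, 8, 2, 4, 5]; box-tests=8; leaf-entries=1; first=P3

== RESULT ==
[0, 1, 6, 7, 8, 2, 4, 5]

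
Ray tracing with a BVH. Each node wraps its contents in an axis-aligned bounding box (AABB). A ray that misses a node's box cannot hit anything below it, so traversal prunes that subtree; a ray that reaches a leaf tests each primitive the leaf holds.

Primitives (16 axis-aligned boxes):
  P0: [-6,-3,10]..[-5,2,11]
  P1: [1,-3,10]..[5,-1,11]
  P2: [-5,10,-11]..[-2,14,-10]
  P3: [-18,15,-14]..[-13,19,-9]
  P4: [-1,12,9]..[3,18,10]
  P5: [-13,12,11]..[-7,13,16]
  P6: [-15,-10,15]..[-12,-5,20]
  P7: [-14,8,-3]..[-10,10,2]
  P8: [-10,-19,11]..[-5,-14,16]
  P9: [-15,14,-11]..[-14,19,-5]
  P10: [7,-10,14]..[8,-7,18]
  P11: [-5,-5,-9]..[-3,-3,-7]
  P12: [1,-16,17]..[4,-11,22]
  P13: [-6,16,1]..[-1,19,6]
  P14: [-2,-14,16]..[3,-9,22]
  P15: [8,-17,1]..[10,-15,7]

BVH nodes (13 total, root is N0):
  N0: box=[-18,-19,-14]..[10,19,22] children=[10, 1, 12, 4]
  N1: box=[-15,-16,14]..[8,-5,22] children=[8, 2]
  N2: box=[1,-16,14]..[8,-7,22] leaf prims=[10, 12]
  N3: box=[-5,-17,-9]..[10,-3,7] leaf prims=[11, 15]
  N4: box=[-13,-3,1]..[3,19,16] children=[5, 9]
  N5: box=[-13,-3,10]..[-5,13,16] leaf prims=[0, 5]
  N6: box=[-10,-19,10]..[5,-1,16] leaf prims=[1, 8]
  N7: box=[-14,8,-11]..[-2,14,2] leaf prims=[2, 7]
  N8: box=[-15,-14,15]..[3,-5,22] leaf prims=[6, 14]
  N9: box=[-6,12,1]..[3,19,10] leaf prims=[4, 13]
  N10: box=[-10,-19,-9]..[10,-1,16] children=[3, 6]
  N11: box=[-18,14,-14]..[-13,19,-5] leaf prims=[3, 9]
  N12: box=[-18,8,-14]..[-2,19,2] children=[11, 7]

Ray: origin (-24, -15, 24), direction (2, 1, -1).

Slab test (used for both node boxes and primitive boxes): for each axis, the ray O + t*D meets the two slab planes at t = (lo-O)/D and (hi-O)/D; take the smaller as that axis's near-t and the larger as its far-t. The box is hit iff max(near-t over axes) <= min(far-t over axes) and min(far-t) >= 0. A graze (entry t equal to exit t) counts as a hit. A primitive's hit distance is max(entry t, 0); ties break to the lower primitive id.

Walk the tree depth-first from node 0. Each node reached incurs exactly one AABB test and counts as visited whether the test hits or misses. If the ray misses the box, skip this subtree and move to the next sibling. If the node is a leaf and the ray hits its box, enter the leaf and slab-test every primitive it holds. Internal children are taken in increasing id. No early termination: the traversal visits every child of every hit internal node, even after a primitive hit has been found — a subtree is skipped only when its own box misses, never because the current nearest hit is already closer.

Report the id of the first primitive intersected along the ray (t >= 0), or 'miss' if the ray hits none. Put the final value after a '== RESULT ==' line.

Traverse from the root:
N0 x:[3,17] y:[-4,34] z:[2,38] -> hit [3,17], descend [1, 4, 10, 12]
  N1 x:[9/2,16] y:[-1,10] z:[2,10] -> hit [9/2,10], descend [2, 8]
    N2 x:[25/2,16] y:[-1,8] z:[2,10] -> miss, prune
    N8 x:[9/2,27/2] y:[1,10] z:[2,9] -> hit [9/2,9] leaf, test {P6@t=5, P14(miss)}
  N4 x:[11/2,27/2] y:[12,34] z:[8,23] -> hit [12,27/2], descend [5, 9]
    N5 x:[11/2,19/2] y:[12,28] z:[8,14] -> miss, prune
    N9 x:[9,27/2] y:[27,34] z:[14,23] -> miss, prune
  N10 x:[7,17] y:[-4,14] z:[8,33] -> hit [8,14], descend [3, 6]
    N3 x:[19/2,17] y:[-2,12] z:[17,33] -> miss, prune
    N6 x:[7,29/2] y:[-4,14] z:[8,14] -> hit [8,14] leaf, test {P1@t=13, P8(miss)}
  N12 x:[3,11] y:[23,34] z:[22,38] -> miss, prune

Summary -> nodes [0, 1, 2, 8, 4, 5, 9, 10, 3, 6, 12]; box-tests=11; leaf-entries=2; first=P6

== RESULT ==
6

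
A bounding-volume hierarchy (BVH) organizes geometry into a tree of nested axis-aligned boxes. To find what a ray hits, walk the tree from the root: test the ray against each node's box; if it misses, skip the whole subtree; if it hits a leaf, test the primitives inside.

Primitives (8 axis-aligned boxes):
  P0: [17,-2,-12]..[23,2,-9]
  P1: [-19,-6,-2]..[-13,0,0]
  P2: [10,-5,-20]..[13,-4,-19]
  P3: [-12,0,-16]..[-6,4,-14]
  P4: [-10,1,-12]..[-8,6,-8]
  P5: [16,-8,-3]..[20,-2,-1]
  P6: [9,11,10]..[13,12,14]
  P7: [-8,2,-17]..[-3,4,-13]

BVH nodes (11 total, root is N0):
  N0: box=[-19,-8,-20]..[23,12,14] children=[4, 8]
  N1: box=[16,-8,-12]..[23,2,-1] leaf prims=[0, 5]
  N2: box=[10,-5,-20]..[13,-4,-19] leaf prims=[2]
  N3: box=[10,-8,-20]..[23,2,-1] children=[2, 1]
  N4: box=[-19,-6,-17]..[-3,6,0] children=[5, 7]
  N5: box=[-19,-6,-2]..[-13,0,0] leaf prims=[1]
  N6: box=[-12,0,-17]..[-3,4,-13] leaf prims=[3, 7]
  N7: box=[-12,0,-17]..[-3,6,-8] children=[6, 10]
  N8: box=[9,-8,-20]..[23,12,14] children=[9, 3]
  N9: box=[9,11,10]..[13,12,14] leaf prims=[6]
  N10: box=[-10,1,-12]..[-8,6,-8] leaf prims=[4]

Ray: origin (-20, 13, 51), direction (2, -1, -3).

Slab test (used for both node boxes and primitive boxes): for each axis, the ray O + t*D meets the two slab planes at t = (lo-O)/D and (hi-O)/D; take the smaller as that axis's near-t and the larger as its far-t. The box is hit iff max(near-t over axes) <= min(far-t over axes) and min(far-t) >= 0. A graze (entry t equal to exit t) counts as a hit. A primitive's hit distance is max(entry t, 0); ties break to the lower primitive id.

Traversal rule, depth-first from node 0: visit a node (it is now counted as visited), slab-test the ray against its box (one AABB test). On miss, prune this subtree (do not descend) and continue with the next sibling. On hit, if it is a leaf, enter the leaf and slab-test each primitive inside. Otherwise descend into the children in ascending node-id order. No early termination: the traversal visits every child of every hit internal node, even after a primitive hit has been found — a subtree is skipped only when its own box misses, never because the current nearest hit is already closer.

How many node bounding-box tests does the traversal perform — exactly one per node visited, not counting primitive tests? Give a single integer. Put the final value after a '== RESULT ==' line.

Walk:
N0 x:[1/2,43/2] y:[1,21] z:[37/3,71/3] -> hit [37/3,21], descend [4, 8]
  N4 x:[1/2,17/2] y:[7,19] z:[17,68/3] -> miss, prune
  N8 x:[29/2,43/2] y:[1,21] z:[37/3,71/3] -> hit [29/2,21], descend [3, 9]
    N3 x:[15,43/2] y:[11,21] z:[52/3,71/3] -> hit [52/3,21], descend [1, 2]
      N1 x:[18,43/2] y:[11,21] z:[52/3,21] -> hit [18,21] leaf, test {P0(miss), P5@t=18}
      N2 x:[15,33/2] y:[17,18] z:[70/3,71/3] -> miss, prune
    N9 x:[29/2,33/2] y:[1,2] z:[37/3,41/3] -> miss, prune

7 AABB tests over nodes [0, 4, 8, 3, 1, 2, 9]; 1 leaf entered; closest P5.

== RESULT ==
7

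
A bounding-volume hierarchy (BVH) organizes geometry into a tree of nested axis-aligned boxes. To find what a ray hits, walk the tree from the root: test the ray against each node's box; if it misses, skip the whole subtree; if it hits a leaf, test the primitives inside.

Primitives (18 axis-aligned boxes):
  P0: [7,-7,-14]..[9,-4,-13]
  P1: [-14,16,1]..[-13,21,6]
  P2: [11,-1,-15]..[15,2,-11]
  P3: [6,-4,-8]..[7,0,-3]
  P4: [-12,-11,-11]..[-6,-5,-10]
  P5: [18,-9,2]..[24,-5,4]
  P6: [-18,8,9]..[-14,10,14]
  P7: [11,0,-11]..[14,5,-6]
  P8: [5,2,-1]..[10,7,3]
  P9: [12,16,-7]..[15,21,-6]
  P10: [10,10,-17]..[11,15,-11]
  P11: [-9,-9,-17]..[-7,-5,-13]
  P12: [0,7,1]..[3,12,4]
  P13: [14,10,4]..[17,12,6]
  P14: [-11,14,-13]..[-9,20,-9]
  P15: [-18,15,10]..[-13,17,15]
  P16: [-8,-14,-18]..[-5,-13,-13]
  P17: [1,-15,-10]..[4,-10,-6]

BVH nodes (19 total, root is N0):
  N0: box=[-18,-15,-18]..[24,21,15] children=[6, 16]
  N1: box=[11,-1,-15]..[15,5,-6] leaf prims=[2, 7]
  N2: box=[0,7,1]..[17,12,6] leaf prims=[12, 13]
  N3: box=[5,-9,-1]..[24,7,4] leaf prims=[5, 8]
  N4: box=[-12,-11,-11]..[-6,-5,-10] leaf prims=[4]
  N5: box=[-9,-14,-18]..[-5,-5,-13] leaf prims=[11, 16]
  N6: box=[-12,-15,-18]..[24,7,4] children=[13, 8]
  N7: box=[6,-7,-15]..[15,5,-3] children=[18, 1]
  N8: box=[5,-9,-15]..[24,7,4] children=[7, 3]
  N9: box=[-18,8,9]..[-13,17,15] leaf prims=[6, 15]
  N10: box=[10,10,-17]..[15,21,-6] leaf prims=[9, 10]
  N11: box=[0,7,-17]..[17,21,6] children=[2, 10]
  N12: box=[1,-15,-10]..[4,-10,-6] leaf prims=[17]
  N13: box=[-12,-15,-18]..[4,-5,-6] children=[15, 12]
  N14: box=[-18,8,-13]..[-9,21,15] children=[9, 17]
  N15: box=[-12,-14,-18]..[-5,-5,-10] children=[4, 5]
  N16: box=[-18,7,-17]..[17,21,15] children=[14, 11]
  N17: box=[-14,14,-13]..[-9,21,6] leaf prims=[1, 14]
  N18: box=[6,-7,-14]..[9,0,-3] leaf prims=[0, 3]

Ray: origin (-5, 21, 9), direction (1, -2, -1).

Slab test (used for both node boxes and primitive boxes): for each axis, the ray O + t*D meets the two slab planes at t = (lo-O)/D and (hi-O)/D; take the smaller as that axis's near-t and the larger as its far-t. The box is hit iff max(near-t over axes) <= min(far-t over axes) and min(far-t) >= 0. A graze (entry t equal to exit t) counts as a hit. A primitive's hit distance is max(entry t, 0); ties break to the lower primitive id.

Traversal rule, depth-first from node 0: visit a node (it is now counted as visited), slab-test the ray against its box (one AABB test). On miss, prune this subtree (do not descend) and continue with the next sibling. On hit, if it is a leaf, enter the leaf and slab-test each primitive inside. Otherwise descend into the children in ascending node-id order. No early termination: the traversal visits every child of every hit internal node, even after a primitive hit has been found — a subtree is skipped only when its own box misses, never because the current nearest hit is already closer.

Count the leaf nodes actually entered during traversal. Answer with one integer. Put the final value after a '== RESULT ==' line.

Trace the traversal:
N0 x:[-13,29] y:[0,18] z:[-6,27] -> hit [0,18], descend [6, 16]
  N6 x:[-7,29] y:[7,18] z:[5,27] -> hit [7,18], descend [8, 13]
    N8 x:[10,29] y:[7,15] z:[5,24] -> hit [10,15], descend [3, 7]
      N3 x:[10,29] y:[7,15] z:[5,10] -> hit [10,10] leaf, test {P5(miss), P8(miss)}
      N7 x:[11,20] y:[8,14] z:[12,24] -> hit [12,14], descend [1, 18]
        N1 x:[16,20] y:[8,11] z:[15,24] -> miss, prune
        N18 x:[11,14] y:[21/2,14] z:[12,23] -> hit [12,14] leaf, test {P0(miss), P3@t=12}
    N13 x:[-7,9] y:[13,18] z:[15,27] -> miss, prune
  N16 x:[-13,22] y:[0,7] z:[-6,26] -> hit [0,7], descend [11, 14]
    N11 x:[5,22] y:[0,7] z:[3,26] -> hit [5,7], descend [2, 10]
      N2 x:[5,22] y:[9/2,7] z:[3,8] -> hit [5,7] leaf, test {P12@t=5, P13(miss)}
      N10 x:[15,20] y:[0,11/2] z:[15,26] -> miss, prune
    N14 x:[-13,-4] y:[0,13/2] z:[-6,22] -> miss, prune

Summary -> nodes [0, 6, 8, 3, 7, 1, 18, 13, 16, 11, 2, 10, 14]; box-tests=13; leaf-entries=3; first=P12

== RESULT ==
3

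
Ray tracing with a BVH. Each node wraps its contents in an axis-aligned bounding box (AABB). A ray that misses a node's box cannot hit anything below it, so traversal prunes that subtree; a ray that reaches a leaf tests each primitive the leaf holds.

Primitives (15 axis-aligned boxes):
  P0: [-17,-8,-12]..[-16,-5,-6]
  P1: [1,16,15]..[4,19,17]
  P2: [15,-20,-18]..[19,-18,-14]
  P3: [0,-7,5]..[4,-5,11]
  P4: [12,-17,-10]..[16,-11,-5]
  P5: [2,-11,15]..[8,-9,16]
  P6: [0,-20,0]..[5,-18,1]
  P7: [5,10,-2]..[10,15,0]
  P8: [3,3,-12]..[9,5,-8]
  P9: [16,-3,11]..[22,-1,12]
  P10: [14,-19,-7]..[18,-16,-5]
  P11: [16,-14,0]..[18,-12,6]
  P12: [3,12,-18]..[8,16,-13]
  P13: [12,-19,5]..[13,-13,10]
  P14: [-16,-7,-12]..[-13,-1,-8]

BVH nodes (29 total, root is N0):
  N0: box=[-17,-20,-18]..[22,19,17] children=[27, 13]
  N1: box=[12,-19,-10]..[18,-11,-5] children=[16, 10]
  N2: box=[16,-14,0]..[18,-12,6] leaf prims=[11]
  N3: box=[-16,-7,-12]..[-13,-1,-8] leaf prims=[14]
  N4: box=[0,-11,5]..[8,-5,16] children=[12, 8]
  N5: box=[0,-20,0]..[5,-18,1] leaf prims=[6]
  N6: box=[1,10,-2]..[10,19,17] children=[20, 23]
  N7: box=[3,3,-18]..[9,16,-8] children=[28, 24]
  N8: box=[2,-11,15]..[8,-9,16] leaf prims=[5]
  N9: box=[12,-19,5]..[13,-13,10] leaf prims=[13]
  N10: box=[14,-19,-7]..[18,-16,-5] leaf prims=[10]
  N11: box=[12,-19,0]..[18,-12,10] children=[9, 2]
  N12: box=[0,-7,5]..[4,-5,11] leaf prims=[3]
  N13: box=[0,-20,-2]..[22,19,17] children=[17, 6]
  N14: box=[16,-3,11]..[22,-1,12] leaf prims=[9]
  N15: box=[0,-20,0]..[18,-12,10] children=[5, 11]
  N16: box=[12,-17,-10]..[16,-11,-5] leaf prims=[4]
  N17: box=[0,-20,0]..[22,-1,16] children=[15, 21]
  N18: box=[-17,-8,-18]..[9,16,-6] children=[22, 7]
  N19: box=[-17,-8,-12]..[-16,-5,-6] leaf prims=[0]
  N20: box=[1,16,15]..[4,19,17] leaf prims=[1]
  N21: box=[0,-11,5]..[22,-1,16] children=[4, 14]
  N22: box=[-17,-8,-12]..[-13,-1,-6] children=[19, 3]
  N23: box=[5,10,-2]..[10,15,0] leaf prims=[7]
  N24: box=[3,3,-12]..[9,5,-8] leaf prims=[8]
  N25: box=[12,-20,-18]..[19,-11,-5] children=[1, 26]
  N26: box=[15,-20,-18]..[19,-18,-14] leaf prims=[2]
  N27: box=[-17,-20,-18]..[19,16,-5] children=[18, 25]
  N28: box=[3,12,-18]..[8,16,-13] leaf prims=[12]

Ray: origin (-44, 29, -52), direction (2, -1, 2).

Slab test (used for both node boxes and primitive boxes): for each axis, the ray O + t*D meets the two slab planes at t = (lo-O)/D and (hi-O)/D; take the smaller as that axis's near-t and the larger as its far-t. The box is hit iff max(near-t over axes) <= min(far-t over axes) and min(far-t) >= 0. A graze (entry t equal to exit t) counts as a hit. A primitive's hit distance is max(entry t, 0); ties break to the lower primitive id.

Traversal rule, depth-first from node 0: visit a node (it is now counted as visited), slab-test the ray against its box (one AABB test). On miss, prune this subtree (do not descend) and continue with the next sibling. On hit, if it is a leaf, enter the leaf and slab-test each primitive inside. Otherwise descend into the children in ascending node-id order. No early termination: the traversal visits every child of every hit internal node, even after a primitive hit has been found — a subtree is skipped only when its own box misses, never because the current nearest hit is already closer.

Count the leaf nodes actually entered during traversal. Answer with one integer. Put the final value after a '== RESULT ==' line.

Traverse from the root:
N0 x:[27/2,33] y:[10,49] z:[17,69/2] -> hit [17,33], descend [13, 27]
  N13 x:[22,33] y:[10,49] z:[25,69/2] -> hit [25,33], descend [6, 17]
    N6 x:[45/2,27] y:[10,19] z:[25,69/2] -> miss, prune
    N17 x:[22,33] y:[30,49] z:[26,34] -> hit [30,33], descend [15, 21]
      N15 x:[22,31] y:[41,49] z:[26,31] -> miss, prune
      N21 x:[22,33] y:[30,40] z:[57/2,34] -> hit [30,33], descend [4, 14]
        N4 x:[22,26] y:[34,40] z:[57/2,34] -> miss, prune
        N14 x:[30,33] y:[30,32] z:[63/2,32] -> hit [63/2,32] leaf, test {P9@t=63/2}
  N27 x:[27/2,63/2] y:[13,49] z:[17,47/2] -> hit [17,47/2], descend [18, 25]
    N18 x:[27/2,53/2] y:[13,37] z:[17,23] -> hit [17,23], descend [7, 22]
      N7 x:[47/2,53/2] y:[13,26] z:[17,22] -> miss, prune
      N22 x:[27/2,31/2] y:[30,37] z:[20,23] -> miss, prune
    N25 x:[28,63/2] y:[40,49] z:[17,47/2] -> miss, prune

13 AABB tests over nodes [0, 13, 6, 17, 15, 21, 4, 14, 27, 18, 7, 22, 25]; 1 leaf entered; closest P9.

== RESULT ==
1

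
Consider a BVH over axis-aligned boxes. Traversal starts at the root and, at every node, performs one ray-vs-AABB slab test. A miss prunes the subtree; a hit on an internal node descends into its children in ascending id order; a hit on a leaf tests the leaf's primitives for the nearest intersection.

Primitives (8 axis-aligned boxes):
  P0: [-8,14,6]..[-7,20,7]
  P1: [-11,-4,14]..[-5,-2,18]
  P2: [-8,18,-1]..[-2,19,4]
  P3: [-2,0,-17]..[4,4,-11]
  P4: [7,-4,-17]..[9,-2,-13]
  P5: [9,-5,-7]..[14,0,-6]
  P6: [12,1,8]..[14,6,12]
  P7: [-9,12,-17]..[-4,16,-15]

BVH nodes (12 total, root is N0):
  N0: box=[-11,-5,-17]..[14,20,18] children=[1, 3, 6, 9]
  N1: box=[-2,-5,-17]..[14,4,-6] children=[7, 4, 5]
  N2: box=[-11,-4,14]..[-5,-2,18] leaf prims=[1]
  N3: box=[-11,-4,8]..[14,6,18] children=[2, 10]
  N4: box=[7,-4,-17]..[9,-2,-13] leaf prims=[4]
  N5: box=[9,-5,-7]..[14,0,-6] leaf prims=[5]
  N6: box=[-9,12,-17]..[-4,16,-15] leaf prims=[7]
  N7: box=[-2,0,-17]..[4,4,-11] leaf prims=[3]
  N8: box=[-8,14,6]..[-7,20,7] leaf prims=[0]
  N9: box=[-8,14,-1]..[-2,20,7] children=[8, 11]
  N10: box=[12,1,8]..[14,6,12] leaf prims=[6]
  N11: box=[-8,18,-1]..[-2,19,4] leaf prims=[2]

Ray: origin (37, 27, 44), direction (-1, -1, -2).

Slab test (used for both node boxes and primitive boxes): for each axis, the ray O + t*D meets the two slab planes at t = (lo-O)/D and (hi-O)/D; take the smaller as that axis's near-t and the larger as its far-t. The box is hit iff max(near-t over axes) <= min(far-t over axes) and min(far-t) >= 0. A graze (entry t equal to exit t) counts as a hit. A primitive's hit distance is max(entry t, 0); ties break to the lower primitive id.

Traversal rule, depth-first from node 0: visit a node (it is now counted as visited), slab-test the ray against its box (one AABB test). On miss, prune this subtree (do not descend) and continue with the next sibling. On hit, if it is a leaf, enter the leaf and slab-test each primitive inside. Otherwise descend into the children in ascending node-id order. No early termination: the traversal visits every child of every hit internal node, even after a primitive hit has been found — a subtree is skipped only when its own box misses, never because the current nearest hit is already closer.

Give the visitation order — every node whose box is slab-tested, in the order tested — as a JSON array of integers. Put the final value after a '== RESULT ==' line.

Trace the traversal:
N0 x:[23,48] y:[7,32] z:[13,61/2] -> hit [23,61/2], descend [1, 3, 6, 9]
  N1 x:[23,39] y:[23,32] z:[25,61/2] -> hit [25,61/2], descend [4, 5, 7]
    N4 x:[28,30] y:[29,31] z:[57/2,61/2] -> hit [29,30] leaf, test {P4@t=29}
    N5 x:[23,28] y:[27,32] z:[25,51/2] -> miss, prune
    N7 x:[33,39] y:[23,27] z:[55/2,61/2] -> miss, prune
  N3 x:[23,48] y:[21,31] z:[13,18] -> miss, prune
  N6 x:[41,46] y:[11,15] z:[59/2,61/2] -> miss, prune
  N9 x:[39,45] y:[7,13] z:[37/2,45/2] -> miss, prune

order=[0, 1, 4, 5, 7, 3, 6, 9]  |boxes|=8  |leaves|=1  hit=P4

== RESULT ==
[0, 1, 4, 5, 7, 3, 6, 9]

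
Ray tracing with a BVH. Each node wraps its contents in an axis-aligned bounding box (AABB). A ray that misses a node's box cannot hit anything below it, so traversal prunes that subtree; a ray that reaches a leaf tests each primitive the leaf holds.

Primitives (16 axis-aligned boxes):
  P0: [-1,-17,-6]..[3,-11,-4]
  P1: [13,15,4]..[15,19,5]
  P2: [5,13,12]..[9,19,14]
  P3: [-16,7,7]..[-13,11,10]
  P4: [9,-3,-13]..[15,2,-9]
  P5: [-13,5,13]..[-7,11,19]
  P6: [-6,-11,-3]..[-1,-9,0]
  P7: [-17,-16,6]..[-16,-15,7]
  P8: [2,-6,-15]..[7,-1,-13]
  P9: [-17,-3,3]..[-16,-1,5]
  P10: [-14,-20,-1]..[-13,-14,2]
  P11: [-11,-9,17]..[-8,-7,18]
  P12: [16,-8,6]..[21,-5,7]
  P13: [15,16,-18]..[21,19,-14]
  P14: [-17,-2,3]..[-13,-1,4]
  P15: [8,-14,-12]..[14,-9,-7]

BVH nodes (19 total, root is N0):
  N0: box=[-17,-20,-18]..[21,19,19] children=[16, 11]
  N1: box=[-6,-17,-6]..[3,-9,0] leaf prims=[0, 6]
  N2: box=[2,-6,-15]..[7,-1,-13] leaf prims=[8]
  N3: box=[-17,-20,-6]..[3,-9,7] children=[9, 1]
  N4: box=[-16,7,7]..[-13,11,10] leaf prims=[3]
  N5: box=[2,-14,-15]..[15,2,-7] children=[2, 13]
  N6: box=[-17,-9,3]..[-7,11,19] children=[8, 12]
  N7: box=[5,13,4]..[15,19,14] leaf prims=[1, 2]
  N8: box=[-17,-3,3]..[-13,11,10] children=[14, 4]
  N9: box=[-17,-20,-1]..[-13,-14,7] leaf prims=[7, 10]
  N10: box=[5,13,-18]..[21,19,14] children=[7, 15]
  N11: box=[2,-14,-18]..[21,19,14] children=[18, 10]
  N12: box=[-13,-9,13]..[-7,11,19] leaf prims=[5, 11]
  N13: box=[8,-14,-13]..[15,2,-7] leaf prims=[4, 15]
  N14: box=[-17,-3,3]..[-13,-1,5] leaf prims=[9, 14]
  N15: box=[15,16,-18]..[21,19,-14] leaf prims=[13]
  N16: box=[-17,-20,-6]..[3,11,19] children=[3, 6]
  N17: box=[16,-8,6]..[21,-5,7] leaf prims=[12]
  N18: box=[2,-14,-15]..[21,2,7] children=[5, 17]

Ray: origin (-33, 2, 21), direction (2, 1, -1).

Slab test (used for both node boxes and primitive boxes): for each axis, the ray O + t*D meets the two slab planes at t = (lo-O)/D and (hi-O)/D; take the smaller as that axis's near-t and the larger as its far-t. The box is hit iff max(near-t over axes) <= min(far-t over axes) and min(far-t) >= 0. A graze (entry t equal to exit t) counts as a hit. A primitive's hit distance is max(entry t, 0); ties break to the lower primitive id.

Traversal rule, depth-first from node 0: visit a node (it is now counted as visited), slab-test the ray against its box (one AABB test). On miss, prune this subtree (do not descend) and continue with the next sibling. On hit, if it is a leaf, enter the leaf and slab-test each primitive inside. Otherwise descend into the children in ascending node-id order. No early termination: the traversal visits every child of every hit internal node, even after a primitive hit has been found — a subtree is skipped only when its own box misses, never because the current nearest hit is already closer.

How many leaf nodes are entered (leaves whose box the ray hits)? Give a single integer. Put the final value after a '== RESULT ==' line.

Trace the traversal:
N0 x:[8,27] y:[-22,17] z:[2,39] -> hit [8,17], descend [11, 16]
  N11 x:[35/2,27] y:[-16,17] z:[7,39] -> miss, prune
  N16 x:[8,18] y:[-22,9] z:[2,27] -> hit [8,9], descend [3, 6]
    N3 x:[8,18] y:[-22,-11] z:[14,27] -> miss, prune
    N6 x:[8,13] y:[-11,9] z:[2,18] -> hit [8,9], descend [8, 12]
      N8 x:[8,10] y:[-5,9] z:[11,18] -> miss, prune
      N12 x:[10,13] y:[-11,9] z:[2,8] -> miss, prune

order=[0, 11, 16, 3, 6, 8, 12]  |boxes|=7  |leaves|=0  hit=miss

== RESULT ==
0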